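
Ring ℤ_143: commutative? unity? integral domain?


ℤ_143 is a commutative ring with unity 1; 143 = 11×13 is composite, so 11·13 ≡ 0 gives zero divisors (not an integral domain)
Commutative: Yes
Integral domain: No
Has unity: Yes

ℤ_143: Commutative=Yes, Unity=Yes


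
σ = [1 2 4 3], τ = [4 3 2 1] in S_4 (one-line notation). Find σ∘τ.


σ∘τ: apply τ first, then σ
1 →τ 4 →σ 3
2 →τ 3 →σ 4
3 →τ 2 →σ 2
4 →τ 1 →σ 1

σ∘τ = [3 4 2 1]


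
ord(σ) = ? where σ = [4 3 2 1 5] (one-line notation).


Cycle decomposition: (1 4) (2 3)
Cycle lengths: 2, 2
Order = lcm(2, 2) = 2

ord(σ) = 2


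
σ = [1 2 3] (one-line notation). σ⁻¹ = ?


To find σ⁻¹, swap domain and range:
σ(1) = 1 → σ⁻¹(1) = 1
σ(2) = 2 → σ⁻¹(2) = 2
σ(3) = 3 → σ⁻¹(3) = 3

σ⁻¹ = [1 2 3]


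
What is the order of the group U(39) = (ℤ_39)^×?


U(n) is the group of units mod n; |U(n)| = φ(n)
|U(39)| = φ(39) = 24

|U(39) = (ℤ_39)^×| = 24


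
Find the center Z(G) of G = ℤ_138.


Z(G) = {g ∈ G | gx = xg for all x ∈ G}
ℤ_138 is abelian, so Z(G) = G

Z(ℤ_138) = ℤ_138


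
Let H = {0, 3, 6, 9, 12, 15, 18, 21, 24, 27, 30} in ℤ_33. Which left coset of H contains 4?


4 + H = {4 + h (mod 33) : h ∈ H}
4+0=4, 4+3=7, 4+6=10, 4+9=13, 4+12=16, 4+15=19, 4+18=22, 4+21=25, 4+24=28, 4+27=31, 4+30=1
4 + H = {1, 4, 7, 10, 13, 16, 19, 22, 25, 28, 31} = 1 + H

4 + H = {1, 4, 7, 10, 13, 16, 19, 22, 25, 28, 31}


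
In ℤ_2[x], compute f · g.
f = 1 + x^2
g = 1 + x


Expand and collect like terms; reduce coefficients mod 2:
x^0: 1·1 = 1 ≡ 1 (mod 2)
x^1: 1·1 + 0·1 = 1 ≡ 1 (mod 2)
x^2: 0·1 + 1·1 = 1 ≡ 1 (mod 2)
x^3: 1·1 = 1 ≡ 1 (mod 2)
Result: 1 + x + x^2 + x^3

f · g = 1 + x + x^2 + x^3


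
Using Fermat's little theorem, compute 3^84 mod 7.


Fermat's little theorem: if p is prime and gcd(a,p)=1, then a^(p-1) ≡ 1 (mod p)
p = 7 is prime, gcd(3,7) = 1
Reduce exponent: 84 mod 6 = 0
So 3^84 ≡ 3^0 (mod 7)
3^0 = 1

3^84 ≡ 1 (mod 7)


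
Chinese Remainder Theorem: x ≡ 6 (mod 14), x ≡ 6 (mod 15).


m₁ = 14, m₂ = 15, gcd = 1, so CRT applies. M = m₁·m₂ = 210
Let M₁ = M/m₁ = 15, M₂ = M/m₂ = 14
Find y₁ ≡ M₁⁻¹ (mod m₁): 15⁻¹ ≡ 1 (mod 14)
Find y₂ ≡ M₂⁻¹ (mod m₂): 14⁻¹ ≡ 14 (mod 15)
x = a₁·M₁·y₁ + a₂·M₂·y₂ = 6·15·1 + 6·14·14 = 1266
Reduce mod 210: x ≡ 6
Check: 6 mod 14 = 6 ✓, 6 mod 15 = 6 ✓

x ≡ 6 (mod 210)


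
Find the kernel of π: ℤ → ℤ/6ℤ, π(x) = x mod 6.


Kernel = preimage of identity
ker(π) = multiples of 6 = 6ℤ

ker(π) = 6ℤ


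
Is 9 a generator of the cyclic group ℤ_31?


g generates ℤ_n iff gcd(g, n) = 1
gcd(9, 31) = 1
Since gcd = 1, 9 is a generator.

Yes, 9 generates ℤ_31


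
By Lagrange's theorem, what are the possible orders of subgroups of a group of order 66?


Lagrange's theorem: |H| divides |G|
|G| = 66
Divisors of 66: 1, 2, 3, 6, 11, 22, 33, 66

Possible subgroup orders: {1, 2, 3, 6, 11, 22, 33, 66}


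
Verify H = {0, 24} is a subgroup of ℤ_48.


Subgroup test for H = {0, 24} in (ℤ_48, +):
(1) 0 ∈ H? Yes
(2) Closure: for all a,b ∈ H, (a+b) mod 48 ∈ H? Yes
(3) Inverses: for all a ∈ H, -a mod 48 ∈ H? Yes

Yes, H is a subgroup of ℤ_48


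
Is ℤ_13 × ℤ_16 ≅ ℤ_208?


Comparing ℤ_13 × ℤ_16 and ℤ_208:
gcd(13,16) = 1, so ℤ_13 × ℤ_16 ≅ ℤ_208 (CRT)

Yes, ℤ_13 × ℤ_16 ≅ ℤ_208


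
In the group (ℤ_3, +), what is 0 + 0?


Operation: addition mod 3
0 + 0 = (a + b) mod 3 with a = 0, b = 0

0 + 0 = 0


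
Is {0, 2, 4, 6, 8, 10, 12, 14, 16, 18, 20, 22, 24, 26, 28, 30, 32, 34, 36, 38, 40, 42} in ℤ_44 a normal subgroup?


H = {0, 2, 4, 6, 8, 10, 12, 14, 16, 18, 20, 22, 24, 26, 28, 30, 32, 34, 36, 38, 40, 42} in ℤ_44
ℤ_44 is abelian; every subgroup of an abelian group is normal

Yes, normal subgroup


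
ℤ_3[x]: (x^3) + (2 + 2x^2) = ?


Add coefficients mod 3:
x^0: 0 + 2 = 2 (mod 3)
x^1: 0 + 0 = 0 (mod 3)
x^2: 0 + 2 = 2 (mod 3)
x^3: 1 + 0 = 1 (mod 3)
Result: 2 + 2x^2 + x^3

f + g = 2 + 2x^2 + x^3


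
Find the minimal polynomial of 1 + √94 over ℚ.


Let α = 1 + √94. Then α - 1 = √94, so (α - 1)² = 94, giving α² - 2α - 93 = 0. Degree 2 and α ∉ ℚ, so this is the minimal polynomial.

Minimal polynomial: x² - 2x - 93


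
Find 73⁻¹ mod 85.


Use the extended Euclidean algorithm to write 1 = 73·s + 85·t; then s mod 85 is the inverse.
Euclidean algorithm:
  73 = 0·85 + 73
  85 = 1·73 + 12
  73 = 6·12 + 1
  12 = 12·1 + 0
gcd(73,85) = 1
Back-substitution gives: 73·(7) + 85·(-6) = 1
So 73⁻¹ ≡ 7 ≡ 7 (mod 85)
Check: 73 × 7 = 511 ≡ 1 (mod 85) ✓

73⁻¹ ≡ 7 (mod 85)


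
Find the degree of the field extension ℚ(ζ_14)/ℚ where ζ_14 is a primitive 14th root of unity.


[ℚ(ζ_n):ℚ] = deg Φ_n(x) = φ(n). Here φ(14) = 6

[ℚ(ζ_14)/ℚ where ζ_14 is a primitive 14th root of unity] = 6


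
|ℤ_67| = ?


ℤ_n has n elements.

|ℤ_67| = 67


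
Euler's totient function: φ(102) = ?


Factor n: 102 = 2 × 3 × 17
φ(n) = n · ∏(1 - 1/p) over distinct primes p | n
φ(102) = 102 · (1 - 1/2) · (1 - 1/3) · (1 - 1/17) = 32

φ(102) = 32


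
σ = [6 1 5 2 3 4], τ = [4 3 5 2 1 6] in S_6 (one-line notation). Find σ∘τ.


σ∘τ: apply τ first, then σ
1 →τ 4 →σ 2
2 →τ 3 →σ 5
3 →τ 5 →σ 3
4 →τ 2 →σ 1
5 →τ 1 →σ 6
6 →τ 6 →σ 4

σ∘τ = [2 5 3 1 6 4]


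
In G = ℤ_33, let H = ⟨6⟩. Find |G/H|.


|⟨6⟩| = n / gcd(6, 33) = 33 / 3 = 11
H is normal (ℤ_33 is abelian).
|G/H| = |G| / |H| = 33 / 11 = 3

|G/H| = 3


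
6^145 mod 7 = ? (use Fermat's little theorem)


Fermat's little theorem: if p is prime and gcd(a,p)=1, then a^(p-1) ≡ 1 (mod p)
p = 7 is prime, gcd(6,7) = 1
Reduce exponent: 145 mod 6 = 1
So 6^145 ≡ 6^1 (mod 7)
6^1 mod 7 = 6

6^145 ≡ 6 (mod 7)


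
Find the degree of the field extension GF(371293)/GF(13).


GF(371293) = GF(13^5), so the extension degree is 5

[GF(371293)/GF(13)] = 5


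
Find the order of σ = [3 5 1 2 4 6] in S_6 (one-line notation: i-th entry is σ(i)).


Cycle decomposition: (1 3) (2 5 4)
Cycle lengths: 2, 3
Order = lcm(2, 3) = 6

ord(σ) = 6


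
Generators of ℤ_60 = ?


g generates ℤ_n iff gcd(g,n) = 1
Prime factors of 60: 2, 3, 5
Generators are g ∈ {1,...,59} not divisible by any of these primes.
Generators: {1, 7, 11, 13, 17, 19, 23, 29, 31, 37, 41, 43, 47, 49, 53, 59}
Number of generators = φ(60) = 16

Generators of ℤ_60 = {1, 7, 11, 13, 17, 19, 23, 29, 31, 37, 41, 43, 47, 49, 53, 59}


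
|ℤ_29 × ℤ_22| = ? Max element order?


|ℤ_29 × ℤ_22| = 29 × 22 = 638
Max element order = lcm(29,22) = 638
Cyclic? Yes (gcd=1)

|ℤ_29×ℤ_22| = 638, max element order = 638


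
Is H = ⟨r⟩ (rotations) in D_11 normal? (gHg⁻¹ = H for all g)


H = ⟨r⟩ (rotations) in D_11
The rotation subgroup ⟨r⟩ has index 2 in D_11, so it is normal

Yes, normal subgroup


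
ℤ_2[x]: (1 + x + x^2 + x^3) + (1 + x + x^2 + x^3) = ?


Add coefficients mod 2:
x^0: 1 + 1 = 0 (mod 2)
x^1: 1 + 1 = 0 (mod 2)
x^2: 1 + 1 = 0 (mod 2)
x^3: 1 + 1 = 0 (mod 2)
Result: 0

f + g = 0


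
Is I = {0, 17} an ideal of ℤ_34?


Check ideal conditions for I = {0, 17} in ℤ_34:
(1) I is an additive subgroup? Yes
(2) For r ∈ ℤ_34 and a ∈ I: r·a ∈ I? Yes

Yes, I is an ideal of ℤ_34


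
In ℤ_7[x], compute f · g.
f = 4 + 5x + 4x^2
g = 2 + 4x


Expand and collect like terms; reduce coefficients mod 7:
x^0: 4·2 = 8 ≡ 1 (mod 7)
x^1: 4·4 + 5·2 = 26 ≡ 5 (mod 7)
x^2: 5·4 + 4·2 = 28 ≡ 0 (mod 7)
x^3: 4·4 = 16 ≡ 2 (mod 7)
Result: 1 + 5x + 2x^3

f · g = 1 + 5x + 2x^3


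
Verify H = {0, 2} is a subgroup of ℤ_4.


Subgroup test for H = {0, 2} in (ℤ_4, +):
(1) 0 ∈ H? Yes
(2) Closure: for all a,b ∈ H, (a+b) mod 4 ∈ H? Yes
(3) Inverses: for all a ∈ H, -a mod 4 ∈ H? Yes

Yes, H is a subgroup of ℤ_4


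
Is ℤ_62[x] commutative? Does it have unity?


ℤ_62 has zero divisors (2·31 ≡ 0), and these lift to constant zero divisors in ℤ_62[x]; so not an integral domain
Commutative: Yes
Integral domain: No
Has unity: Yes

ℤ_62[x]: Commutative=Yes, Unity=Yes


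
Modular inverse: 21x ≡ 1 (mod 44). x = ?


Use the extended Euclidean algorithm to write 1 = 21·s + 44·t; then s mod 44 is the inverse.
Euclidean algorithm:
  21 = 0·44 + 21
  44 = 2·21 + 2
  21 = 10·2 + 1
  2 = 2·1 + 0
gcd(21,44) = 1
Back-substitution gives: 21·(21) + 44·(-10) = 1
So 21⁻¹ ≡ 21 ≡ 21 (mod 44)
Check: 21 × 21 = 441 ≡ 1 (mod 44) ✓

21⁻¹ ≡ 21 (mod 44)


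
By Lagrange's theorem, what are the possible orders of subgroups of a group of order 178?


Lagrange's theorem: |H| divides |G|
|G| = 178
Divisors of 178: 1, 2, 89, 178

Possible subgroup orders: {1, 2, 89, 178}


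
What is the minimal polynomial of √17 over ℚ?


√17 satisfies x² - 17 = 0, irreducible over ℚ since 17 is squarefree

Minimal polynomial: x² - 17


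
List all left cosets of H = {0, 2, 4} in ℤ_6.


H = {0, 2, 4}, |H| = 3
Number of cosets = |G|/|H| = 6/3 = 2
0 + H = {0, 2, 4}
1 + H = {1, 3, 5}

Cosets: 0+H={0,2,4}; 1+H={1,3,5}


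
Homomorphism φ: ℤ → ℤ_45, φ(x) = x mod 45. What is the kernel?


Kernel = preimage of identity
ker(φ) = {x ∈ ℤ : x ≡ 0 (mod 45)} = 45ℤ = {0, ±45, ±90, ...}

ker(φ) = 45ℤ


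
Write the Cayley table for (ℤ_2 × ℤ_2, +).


Elements: {(0,0), (0,1), (1,0), (1,1)}
Operation: componentwise addition mod (2, 2)
Entry (a, b) = ((a₁+b₁) mod 2, (a₂+b₂) mod 2)

Cayley table:
      | (0,0) | (0,1) | (1,0) | (1,1)
(0,0) | (0,0) | (0,1) | (1,0) | (1,1)
(0,1) | (0,1) | (0,0) | (1,1) | (1,0)
(1,0) | (1,0) | (1,1) | (0,0) | (0,1)
(1,1) | (1,1) | (1,0) | (0,1) | (0,0)


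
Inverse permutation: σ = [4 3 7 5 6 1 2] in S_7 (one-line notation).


To find σ⁻¹, swap domain and range:
σ(1) = 4 → σ⁻¹(4) = 1
σ(2) = 3 → σ⁻¹(3) = 2
σ(3) = 7 → σ⁻¹(7) = 3
σ(4) = 5 → σ⁻¹(5) = 4
σ(5) = 6 → σ⁻¹(6) = 5
σ(6) = 1 → σ⁻¹(1) = 6
σ(7) = 2 → σ⁻¹(2) = 7

σ⁻¹ = [6 7 2 1 4 5 3]


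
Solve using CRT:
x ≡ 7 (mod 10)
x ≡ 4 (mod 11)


m₁ = 10, m₂ = 11, gcd = 1, so CRT applies. M = m₁·m₂ = 110
Let M₁ = M/m₁ = 11, M₂ = M/m₂ = 10
Find y₁ ≡ M₁⁻¹ (mod m₁): 11⁻¹ ≡ 1 (mod 10)
Find y₂ ≡ M₂⁻¹ (mod m₂): 10⁻¹ ≡ 10 (mod 11)
x = a₁·M₁·y₁ + a₂·M₂·y₂ = 7·11·1 + 4·10·10 = 477
Reduce mod 110: x ≡ 37
Check: 37 mod 10 = 7 ✓, 37 mod 11 = 4 ✓

x ≡ 37 (mod 110)


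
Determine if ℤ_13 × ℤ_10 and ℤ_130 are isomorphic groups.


Comparing ℤ_13 × ℤ_10 and ℤ_130:
gcd(13,10) = 1, so ℤ_13 × ℤ_10 ≅ ℤ_130 (CRT)

Yes, ℤ_13 × ℤ_10 ≅ ℤ_130


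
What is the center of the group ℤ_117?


Z(G) = {g ∈ G | gx = xg for all x ∈ G}
ℤ_117 is abelian, so Z(G) = G

Z(ℤ_117) = ℤ_117


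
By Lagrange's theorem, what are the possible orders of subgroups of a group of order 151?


Lagrange's theorem: |H| divides |G|
|G| = 151
Divisors of 151: 1, 151

Possible subgroup orders: {1, 151}


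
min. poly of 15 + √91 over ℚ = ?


Let α = 15 + √91. Then α - 15 = √91, so (α - 15)² = 91, giving α² - 30α + 134 = 0. Degree 2 and α ∉ ℚ, so this is the minimal polynomial.

Minimal polynomial: x² - 30x + 134


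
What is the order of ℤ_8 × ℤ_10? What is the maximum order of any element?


|ℤ_8 × ℤ_10| = 8 × 10 = 80
Max element order = lcm(8,10) = 40
Cyclic? No (gcd=2)

|ℤ_8×ℤ_10| = 80, max element order = 40


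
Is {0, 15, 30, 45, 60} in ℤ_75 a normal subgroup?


H = {0, 15, 30, 45, 60} in ℤ_75
ℤ_75 is abelian; every subgroup of an abelian group is normal

Yes, normal subgroup


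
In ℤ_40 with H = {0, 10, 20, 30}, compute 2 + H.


2 + H = {2 + h (mod 40) : h ∈ H}
2+0=2, 2+10=12, 2+20=22, 2+30=32

2 + H = {2, 12, 22, 32}


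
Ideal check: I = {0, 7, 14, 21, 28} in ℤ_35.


Check ideal conditions for I = {0, 7, 14, 21, 28} in ℤ_35:
(1) I is an additive subgroup? Yes
(2) For r ∈ ℤ_35 and a ∈ I: r·a ∈ I? Yes

Yes, I is an ideal of ℤ_35


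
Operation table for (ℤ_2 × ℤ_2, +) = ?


Elements: {(0,0), (0,1), (1,0), (1,1)}
Operation: componentwise addition mod (2, 2)
Entry (a, b) = ((a₁+b₁) mod 2, (a₂+b₂) mod 2)

Cayley table:
      | (0,0) | (0,1) | (1,0) | (1,1)
(0,0) | (0,0) | (0,1) | (1,0) | (1,1)
(0,1) | (0,1) | (0,0) | (1,1) | (1,0)
(1,0) | (1,0) | (1,1) | (0,0) | (0,1)
(1,1) | (1,1) | (1,0) | (0,1) | (0,0)


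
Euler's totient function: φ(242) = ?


Factor n: 242 = 2 × 11^2
φ(n) = n · ∏(1 - 1/p) over distinct primes p | n
φ(242) = 242 · (1 - 1/2) · (1 - 1/11) = 110

φ(242) = 110


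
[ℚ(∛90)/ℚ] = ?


∛90 has minimal polynomial x³ - 90 (irreducible over ℚ since 90 is not a perfect cube)

[ℚ(∛90)/ℚ] = 3


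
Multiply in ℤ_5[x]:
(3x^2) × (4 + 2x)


Expand and collect like terms; reduce coefficients mod 5:
x^0: 0·4 = 0 ≡ 0 (mod 5)
x^1: 0·2 + 0·4 = 0 ≡ 0 (mod 5)
x^2: 0·2 + 3·4 = 12 ≡ 2 (mod 5)
x^3: 3·2 = 6 ≡ 1 (mod 5)
Result: 2x^2 + x^3

f · g = 2x^2 + x^3


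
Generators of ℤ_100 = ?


g generates ℤ_n iff gcd(g,n) = 1
Prime factors of 100: 2, 5
Generators are g ∈ {1,...,99} not divisible by any of these primes.
Generators: {1, 3, 7, 9, 11, 13, 17, 19, 21, 23, 27, 29, 31, 33, 37, 39, 41, 43, 47, 49, 51, 53, 57, 59, 61, 63, 67, 69, 71, 73, 77, 79, 81, 83, 87, 89, 91, 93, 97, 99}
Number of generators = φ(100) = 40

Generators of ℤ_100 = {1, 3, 7, 9, 11, 13, 17, 19, 21, 23, 27, 29, 31, 33, 37, 39, 41, 43, 47, 49, 51, 53, 57, 59, 61, 63, 67, 69, 71, 73, 77, 79, 81, 83, 87, 89, 91, 93, 97, 99}


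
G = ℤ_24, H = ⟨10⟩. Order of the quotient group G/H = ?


|⟨10⟩| = n / gcd(10, 24) = 24 / 2 = 12
H is normal (ℤ_24 is abelian).
|G/H| = |G| / |H| = 24 / 12 = 2

|G/H| = 2


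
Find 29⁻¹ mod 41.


Use the extended Euclidean algorithm to write 1 = 29·s + 41·t; then s mod 41 is the inverse.
Euclidean algorithm:
  29 = 0·41 + 29
  41 = 1·29 + 12
  29 = 2·12 + 5
  12 = 2·5 + 2
  5 = 2·2 + 1
  2 = 2·1 + 0
gcd(29,41) = 1
Back-substitution gives: 29·(17) + 41·(-12) = 1
So 29⁻¹ ≡ 17 ≡ 17 (mod 41)
Check: 29 × 17 = 493 ≡ 1 (mod 41) ✓

29⁻¹ ≡ 17 (mod 41)


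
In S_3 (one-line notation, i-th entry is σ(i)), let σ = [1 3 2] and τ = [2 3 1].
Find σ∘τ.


σ∘τ: apply τ first, then σ
1 →τ 2 →σ 3
2 →τ 3 →σ 2
3 →τ 1 →σ 1

σ∘τ = [3 2 1]


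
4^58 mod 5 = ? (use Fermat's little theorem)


Fermat's little theorem: if p is prime and gcd(a,p)=1, then a^(p-1) ≡ 1 (mod p)
p = 5 is prime, gcd(4,5) = 1
Reduce exponent: 58 mod 4 = 2
So 4^58 ≡ 4^2 (mod 5)
4^2 mod 5 = 1

4^58 ≡ 1 (mod 5)


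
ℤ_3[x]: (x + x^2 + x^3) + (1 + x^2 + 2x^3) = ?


Add coefficients mod 3:
x^0: 0 + 1 = 1 (mod 3)
x^1: 1 + 0 = 1 (mod 3)
x^2: 1 + 1 = 2 (mod 3)
x^3: 1 + 2 = 0 (mod 3)
Result: 1 + x + 2x^2

f + g = 1 + x + 2x^2


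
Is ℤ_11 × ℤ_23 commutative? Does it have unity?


Direct product ring; commutative with unity (1,1); but (1,0)·(0,1) = (0,0) gives zero divisors, so not an integral domain
Commutative: Yes
Integral domain: No
Has unity: Yes

ℤ_11 × ℤ_23: Commutative=Yes, Unity=Yes


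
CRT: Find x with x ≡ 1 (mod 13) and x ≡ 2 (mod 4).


m₁ = 13, m₂ = 4, gcd = 1, so CRT applies. M = m₁·m₂ = 52
Let M₁ = M/m₁ = 4, M₂ = M/m₂ = 13
Find y₁ ≡ M₁⁻¹ (mod m₁): 4⁻¹ ≡ 10 (mod 13)
Find y₂ ≡ M₂⁻¹ (mod m₂): 13⁻¹ ≡ 1 (mod 4)
x = a₁·M₁·y₁ + a₂·M₂·y₂ = 1·4·10 + 2·13·1 = 66
Reduce mod 52: x ≡ 14
Check: 14 mod 13 = 1 ✓, 14 mod 4 = 2 ✓

x ≡ 14 (mod 52)


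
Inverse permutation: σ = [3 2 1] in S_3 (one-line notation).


To find σ⁻¹, swap domain and range:
σ(1) = 3 → σ⁻¹(3) = 1
σ(2) = 2 → σ⁻¹(2) = 2
σ(3) = 1 → σ⁻¹(1) = 3

σ⁻¹ = [3 2 1]


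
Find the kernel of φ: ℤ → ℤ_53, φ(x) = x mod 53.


Kernel = preimage of identity
ker(φ) = {x ∈ ℤ : x ≡ 0 (mod 53)} = 53ℤ = {0, ±53, ±106, ...}

ker(φ) = 53ℤ


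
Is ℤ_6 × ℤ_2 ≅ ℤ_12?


Comparing ℤ_6 × ℤ_2 and ℤ_12:
gcd(6,2) = 2 ≠ 1. Max element order in ℤ_6×ℤ_2 is lcm(6,2) = 6 < 12, so it has no element of order 12

No, ℤ_6 × ℤ_2 ≇ ℤ_12


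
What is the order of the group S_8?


|S_n| = n! (number of permutations of n symbols)
|S_8| = 8! = 40320

|S_8| = 40320


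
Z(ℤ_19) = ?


Z(G) = {g ∈ G | gx = xg for all x ∈ G}
ℤ_19 is abelian, so Z(G) = G

Z(ℤ_19) = ℤ_19


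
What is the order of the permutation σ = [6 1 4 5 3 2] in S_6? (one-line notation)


Cycle decomposition: (1 6 2) (3 4 5)
Cycle lengths: 3, 3
Order = lcm(3, 3) = 3

ord(σ) = 3


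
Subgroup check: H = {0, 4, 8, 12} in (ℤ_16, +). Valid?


Subgroup test for H = {0, 4, 8, 12} in (ℤ_16, +):
(1) 0 ∈ H? Yes
(2) Closure: for all a,b ∈ H, (a+b) mod 16 ∈ H? Yes
(3) Inverses: for all a ∈ H, -a mod 16 ∈ H? Yes

Yes, H is a subgroup of ℤ_16


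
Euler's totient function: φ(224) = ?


Factor n: 224 = 2^5 × 7
φ(n) = n · ∏(1 - 1/p) over distinct primes p | n
φ(224) = 224 · (1 - 1/2) · (1 - 1/7) = 96

φ(224) = 96


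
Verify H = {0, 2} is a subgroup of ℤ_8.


Subgroup test for H = {0, 2} in (ℤ_8, +):
(1) 0 ∈ H? Yes
(2) Closure: for all a,b ∈ H, (a+b) mod 8 ∈ H? No  [counterexample: 2 + 2 = 4 ∉ H]
(3) Inverses: for all a ∈ H, -a mod 8 ∈ H? No

No, H is not a subgroup of ℤ_8


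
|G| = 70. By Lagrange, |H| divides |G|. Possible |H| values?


Lagrange's theorem: |H| divides |G|
|G| = 70
Divisors of 70: 1, 2, 5, 7, 10, 14, 35, 70

Possible subgroup orders: {1, 2, 5, 7, 10, 14, 35, 70}


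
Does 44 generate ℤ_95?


g generates ℤ_n iff gcd(g, n) = 1
gcd(44, 95) = 1
Since gcd = 1, 44 is a generator.

Yes, 44 generates ℤ_95


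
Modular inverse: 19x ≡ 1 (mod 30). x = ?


Use the extended Euclidean algorithm to write 1 = 19·s + 30·t; then s mod 30 is the inverse.
Euclidean algorithm:
  19 = 0·30 + 19
  30 = 1·19 + 11
  19 = 1·11 + 8
  11 = 1·8 + 3
  8 = 2·3 + 2
  3 = 1·2 + 1
  2 = 2·1 + 0
gcd(19,30) = 1
Back-substitution gives: 19·(-11) + 30·(7) = 1
So 19⁻¹ ≡ -11 ≡ 19 (mod 30)
Check: 19 × 19 = 361 ≡ 1 (mod 30) ✓

19⁻¹ ≡ 19 (mod 30)


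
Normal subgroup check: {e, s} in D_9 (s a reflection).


H = {e, s} in D_9 (s a reflection)
r·s·r⁻¹ = sr⁻² ≠ s for n ≥ 3, so {e, s} is not closed under conjugation

No, not a normal subgroup


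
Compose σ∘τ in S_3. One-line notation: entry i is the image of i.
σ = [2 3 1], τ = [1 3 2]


σ∘τ: apply τ first, then σ
1 →τ 1 →σ 2
2 →τ 3 →σ 1
3 →τ 2 →σ 3

σ∘τ = [2 1 3]


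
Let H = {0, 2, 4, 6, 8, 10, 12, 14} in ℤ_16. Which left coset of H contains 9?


9 + H = {9 + h (mod 16) : h ∈ H}
9+0=9, 9+2=11, 9+4=13, 9+6=15, 9+8=1, 9+10=3, 9+12=5, 9+14=7
9 + H = {1, 3, 5, 7, 9, 11, 13, 15} = 1 + H

9 + H = {1, 3, 5, 7, 9, 11, 13, 15}


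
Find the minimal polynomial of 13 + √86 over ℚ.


Let α = 13 + √86. Then α - 13 = √86, so (α - 13)² = 86, giving α² - 26α + 83 = 0. Degree 2 and α ∉ ℚ, so this is the minimal polynomial.

Minimal polynomial: x² - 26x + 83


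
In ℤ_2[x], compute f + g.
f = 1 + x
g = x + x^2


Add coefficients mod 2:
x^0: 1 + 0 = 1 (mod 2)
x^1: 1 + 1 = 0 (mod 2)
x^2: 0 + 1 = 1 (mod 2)
Result: 1 + x^2

f + g = 1 + x^2


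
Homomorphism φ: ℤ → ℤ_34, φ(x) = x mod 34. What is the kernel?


Kernel = preimage of identity
ker(φ) = {x ∈ ℤ : x ≡ 0 (mod 34)} = 34ℤ = {0, ±34, ±68, ...}

ker(φ) = 34ℤ


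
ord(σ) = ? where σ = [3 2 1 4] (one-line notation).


Cycle decomposition: (1 3)
Cycle lengths: 2
Order = lcm(2) = 2

ord(σ) = 2


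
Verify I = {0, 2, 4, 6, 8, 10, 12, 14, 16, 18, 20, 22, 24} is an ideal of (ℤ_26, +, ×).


Check ideal conditions for I = {0, 2, 4, 6, 8, 10, 12, 14, 16, 18, 20, 22, 24} in ℤ_26:
(1) I is an additive subgroup? Yes
(2) For r ∈ ℤ_26 and a ∈ I: r·a ∈ I? Yes

Yes, I is an ideal of ℤ_26


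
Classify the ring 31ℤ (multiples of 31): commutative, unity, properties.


31ℤ is a commutative ring under +,× but has no multiplicative identity (1 ∉ 31ℤ); it has no zero divisors, but without unity it is not an integral domain
Commutative: Yes
Integral domain: No
Has unity: No

31ℤ (multiples of 31): Commutative=Yes, Unity=No


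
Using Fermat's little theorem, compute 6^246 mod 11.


Fermat's little theorem: if p is prime and gcd(a,p)=1, then a^(p-1) ≡ 1 (mod p)
p = 11 is prime, gcd(6,11) = 1
Reduce exponent: 246 mod 10 = 6
So 6^246 ≡ 6^6 (mod 11)
6^6 mod 11 = 5

6^246 ≡ 5 (mod 11)


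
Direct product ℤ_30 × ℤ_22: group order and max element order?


|ℤ_30 × ℤ_22| = 30 × 22 = 660
Max element order = lcm(30,22) = 330
Cyclic? No (gcd=2)

|ℤ_30×ℤ_22| = 660, max element order = 330


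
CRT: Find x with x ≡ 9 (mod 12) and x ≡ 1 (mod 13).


m₁ = 12, m₂ = 13, gcd = 1, so CRT applies. M = m₁·m₂ = 156
Let M₁ = M/m₁ = 13, M₂ = M/m₂ = 12
Find y₁ ≡ M₁⁻¹ (mod m₁): 13⁻¹ ≡ 1 (mod 12)
Find y₂ ≡ M₂⁻¹ (mod m₂): 12⁻¹ ≡ 12 (mod 13)
x = a₁·M₁·y₁ + a₂·M₂·y₂ = 9·13·1 + 1·12·12 = 261
Reduce mod 156: x ≡ 105
Check: 105 mod 12 = 9 ✓, 105 mod 13 = 1 ✓

x ≡ 105 (mod 156)


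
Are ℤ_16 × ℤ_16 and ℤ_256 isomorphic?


Comparing ℤ_16 × ℤ_16 and ℤ_256:
gcd(16,16) = 16 ≠ 1. Max element order in ℤ_16×ℤ_16 is lcm(16,16) = 16 < 256, so it has no element of order 256

No, ℤ_16 × ℤ_16 ≇ ℤ_256


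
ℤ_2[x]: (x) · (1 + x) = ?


Expand and collect like terms; reduce coefficients mod 2:
x^0: 0·1 = 0 ≡ 0 (mod 2)
x^1: 0·1 + 1·1 = 1 ≡ 1 (mod 2)
x^2: 1·1 = 1 ≡ 1 (mod 2)
Result: x + x^2

f · g = x + x^2


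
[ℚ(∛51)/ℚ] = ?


∛51 has minimal polynomial x³ - 51 (irreducible over ℚ since 51 is not a perfect cube)

[ℚ(∛51)/ℚ] = 3


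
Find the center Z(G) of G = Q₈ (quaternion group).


Z(G) = {g ∈ G | gx = xg for all x ∈ G}
In Q₈ = {±1, ±i, ±j, ±k}, only ±1 commute with every element

Z(Q₈ (quaternion group)) = {1, -1}


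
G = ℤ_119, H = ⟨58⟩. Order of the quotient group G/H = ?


|⟨58⟩| = n / gcd(58, 119) = 119 / 1 = 119
H is normal (ℤ_119 is abelian).
|G/H| = |G| / |H| = 119 / 119 = 1

|G/H| = 1


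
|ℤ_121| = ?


ℤ_n has n elements.

|ℤ_121| = 121


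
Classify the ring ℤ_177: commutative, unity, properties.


ℤ_177 is a commutative ring with unity 1; 177 = 3×59 is composite, so 3·59 ≡ 0 gives zero divisors (not an integral domain)
Commutative: Yes
Integral domain: No
Has unity: Yes

ℤ_177: Commutative=Yes, Unity=Yes


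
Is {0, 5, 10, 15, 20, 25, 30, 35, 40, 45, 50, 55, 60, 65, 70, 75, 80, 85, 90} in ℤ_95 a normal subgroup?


H = {0, 5, 10, 15, 20, 25, 30, 35, 40, 45, 50, 55, 60, 65, 70, 75, 80, 85, 90} in ℤ_95
ℤ_95 is abelian; every subgroup of an abelian group is normal

Yes, normal subgroup


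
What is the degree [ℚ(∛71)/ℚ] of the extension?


∛71 has minimal polynomial x³ - 71 (irreducible over ℚ since 71 is not a perfect cube)

[ℚ(∛71)/ℚ] = 3


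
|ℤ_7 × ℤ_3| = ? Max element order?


|ℤ_7 × ℤ_3| = 7 × 3 = 21
Max element order = lcm(7,3) = 21
Cyclic? Yes (gcd=1)

|ℤ_7×ℤ_3| = 21, max element order = 21


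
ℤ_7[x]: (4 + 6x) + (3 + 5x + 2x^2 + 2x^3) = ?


Add coefficients mod 7:
x^0: 4 + 3 = 0 (mod 7)
x^1: 6 + 5 = 4 (mod 7)
x^2: 0 + 2 = 2 (mod 7)
x^3: 0 + 2 = 2 (mod 7)
Result: 4x + 2x^2 + 2x^3

f + g = 4x + 2x^2 + 2x^3


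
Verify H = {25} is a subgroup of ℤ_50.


Subgroup test for H = {25} in (ℤ_50, +):
(1) 0 ∈ H? No
(2) Closure: for all a,b ∈ H, (a+b) mod 50 ∈ H? No  [counterexample: 25 + 25 = 0 ∉ H]
(3) Inverses: for all a ∈ H, -a mod 50 ∈ H? Yes

No, H is not a subgroup of ℤ_50


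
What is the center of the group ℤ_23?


Z(G) = {g ∈ G | gx = xg for all x ∈ G}
ℤ_23 is abelian, so Z(G) = G

Z(ℤ_23) = ℤ_23


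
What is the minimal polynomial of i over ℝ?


i satisfies x² + 1 = 0, irreducible over ℝ

Minimal polynomial: x² + 1


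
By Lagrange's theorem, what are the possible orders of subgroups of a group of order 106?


Lagrange's theorem: |H| divides |G|
|G| = 106
Divisors of 106: 1, 2, 53, 106

Possible subgroup orders: {1, 2, 53, 106}


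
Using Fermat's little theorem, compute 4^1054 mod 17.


Fermat's little theorem: if p is prime and gcd(a,p)=1, then a^(p-1) ≡ 1 (mod p)
p = 17 is prime, gcd(4,17) = 1
Reduce exponent: 1054 mod 16 = 14
So 4^1054 ≡ 4^14 (mod 17)
4^14 mod 17 = 16

4^1054 ≡ 16 (mod 17)


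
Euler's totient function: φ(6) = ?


φ(n) = count of k ∈ {1,...,n} with gcd(k,n)=1
Coprimes to 6: {1, 5}
Count: 2

φ(6) = 2


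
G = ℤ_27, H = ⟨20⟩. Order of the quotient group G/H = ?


|⟨20⟩| = n / gcd(20, 27) = 27 / 1 = 27
H is normal (ℤ_27 is abelian).
|G/H| = |G| / |H| = 27 / 27 = 1

|G/H| = 1


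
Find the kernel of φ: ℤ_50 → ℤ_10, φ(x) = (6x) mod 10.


Kernel = preimage of identity
ker(φ) = {x ∈ ℤ_50 : 6x ≡ 0 (mod 10)}. Since 10 | 50, φ is well-defined. The kernel is the cyclic subgroup ⟨5⟩ of ℤ_50 (order 10), i.e. {0, 5, 10, 15, 20, 25, 30, 35, 40, 45}

ker(φ) = {0, 5, 10, 15, 20, 25, 30, 35, 40, 45}


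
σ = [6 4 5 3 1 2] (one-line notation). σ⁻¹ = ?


To find σ⁻¹, swap domain and range:
σ(1) = 6 → σ⁻¹(6) = 1
σ(2) = 4 → σ⁻¹(4) = 2
σ(3) = 5 → σ⁻¹(5) = 3
σ(4) = 3 → σ⁻¹(3) = 4
σ(5) = 1 → σ⁻¹(1) = 5
σ(6) = 2 → σ⁻¹(2) = 6

σ⁻¹ = [5 6 4 2 3 1]


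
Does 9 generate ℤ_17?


g generates ℤ_n iff gcd(g, n) = 1
gcd(9, 17) = 1
Since gcd = 1, 9 is a generator.

Yes, 9 generates ℤ_17


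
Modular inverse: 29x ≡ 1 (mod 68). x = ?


Use the extended Euclidean algorithm to write 1 = 29·s + 68·t; then s mod 68 is the inverse.
Euclidean algorithm:
  29 = 0·68 + 29
  68 = 2·29 + 10
  29 = 2·10 + 9
  10 = 1·9 + 1
  9 = 9·1 + 0
gcd(29,68) = 1
Back-substitution gives: 29·(-7) + 68·(3) = 1
So 29⁻¹ ≡ -7 ≡ 61 (mod 68)
Check: 29 × 61 = 1769 ≡ 1 (mod 68) ✓

29⁻¹ ≡ 61 (mod 68)


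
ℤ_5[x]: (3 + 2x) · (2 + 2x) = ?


Expand and collect like terms; reduce coefficients mod 5:
x^0: 3·2 = 6 ≡ 1 (mod 5)
x^1: 3·2 + 2·2 = 10 ≡ 0 (mod 5)
x^2: 2·2 = 4 ≡ 4 (mod 5)
Result: 1 + 4x^2

f · g = 1 + 4x^2


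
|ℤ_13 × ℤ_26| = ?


|A × B| = |A| · |B|
|ℤ_13 × ℤ_26| = 13 × 26 = 338

|ℤ_13 × ℤ_26| = 338


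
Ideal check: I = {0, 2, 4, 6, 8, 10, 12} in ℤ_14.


Check ideal conditions for I = {0, 2, 4, 6, 8, 10, 12} in ℤ_14:
(1) I is an additive subgroup? Yes
(2) For r ∈ ℤ_14 and a ∈ I: r·a ∈ I? Yes

Yes, I is an ideal of ℤ_14


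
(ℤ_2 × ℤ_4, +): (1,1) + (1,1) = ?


Operation: componentwise addition mod (2, 4)
(1,1) + (1,1) = ((a₁+b₁) mod 2, (a₂+b₂) mod 4) with a = (1,1), b = (1,1)

(1,1) + (1,1) = (0,2)


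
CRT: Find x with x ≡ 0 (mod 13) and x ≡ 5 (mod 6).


m₁ = 13, m₂ = 6, gcd = 1, so CRT applies. M = m₁·m₂ = 78
Let M₁ = M/m₁ = 6, M₂ = M/m₂ = 13
Find y₁ ≡ M₁⁻¹ (mod m₁): 6⁻¹ ≡ 11 (mod 13)
Find y₂ ≡ M₂⁻¹ (mod m₂): 13⁻¹ ≡ 1 (mod 6)
x = a₁·M₁·y₁ + a₂·M₂·y₂ = 0·6·11 + 5·13·1 = 65
Reduce mod 78: x ≡ 65
Check: 65 mod 13 = 0 ✓, 65 mod 6 = 5 ✓

x ≡ 65 (mod 78)


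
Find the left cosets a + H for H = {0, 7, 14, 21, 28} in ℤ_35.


H = {0, 7, 14, 21, 28}, |H| = 5
Number of cosets = |G|/|H| = 35/5 = 7
0 + H = {0, 7, 14, 21, 28}
1 + H = {1, 8, 15, 22, 29}
2 + H = {2, 9, 16, 23, 30}
3 + H = {3, 10, 17, 24, 31}
4 + H = {4, 11, 18, 25, 32}
5 + H = {5, 12, 19, 26, 33}
6 + H = {6, 13, 20, 27, 34}

Cosets: 0+H={0,7,14,21,28}; 1+H={1,8,15,22,29}; 2+H={2,9,16,23,30}; 3+H={3,10,17,24,31}; 4+H={4,11,18,25,32}; 5+H={5,12,19,26,33}; 6+H={6,13,20,27,34}


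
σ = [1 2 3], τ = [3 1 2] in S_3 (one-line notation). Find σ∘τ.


σ∘τ: apply τ first, then σ
1 →τ 3 →σ 3
2 →τ 1 →σ 1
3 →τ 2 →σ 2

σ∘τ = [3 1 2]


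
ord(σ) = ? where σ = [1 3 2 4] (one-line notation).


Cycle decomposition: (2 3)
Cycle lengths: 2
Order = lcm(2) = 2

ord(σ) = 2


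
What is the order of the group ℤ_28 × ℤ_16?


|A × B| = |A| · |B|
|ℤ_28 × ℤ_16| = 28 × 16 = 448

|ℤ_28 × ℤ_16| = 448


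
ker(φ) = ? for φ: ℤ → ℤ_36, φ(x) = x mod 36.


Kernel = preimage of identity
ker(φ) = {x ∈ ℤ : x ≡ 0 (mod 36)} = 36ℤ = {0, ±36, ±72, ...}

ker(φ) = 36ℤ


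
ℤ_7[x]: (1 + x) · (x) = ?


Expand and collect like terms; reduce coefficients mod 7:
x^0: 1·0 = 0 ≡ 0 (mod 7)
x^1: 1·1 + 1·0 = 1 ≡ 1 (mod 7)
x^2: 1·1 = 1 ≡ 1 (mod 7)
Result: x + x^2

f · g = x + x^2


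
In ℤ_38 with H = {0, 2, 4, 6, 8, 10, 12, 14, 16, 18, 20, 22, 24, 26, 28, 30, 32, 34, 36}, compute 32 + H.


32 + H = {32 + h (mod 38) : h ∈ H}
32+0=32, 32+2=34, 32+4=36, 32+6=0, 32+8=2, 32+10=4, 32+12=6, 32+14=8, 32+16=10, 32+18=12, 32+20=14, 32+22=16, 32+24=18, 32+26=20, 32+28=22, 32+30=24, 32+32=26, 32+34=28, 32+36=30
32 + H = {0, 2, 4, 6, 8, 10, 12, 14, 16, 18, 20, 22, 24, 26, 28, 30, 32, 34, 36} = 0 + H

32 + H = {0, 2, 4, 6, 8, 10, 12, 14, 16, 18, 20, 22, 24, 26, 28, 30, 32, 34, 36}


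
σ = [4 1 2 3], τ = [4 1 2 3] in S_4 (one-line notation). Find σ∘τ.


σ∘τ: apply τ first, then σ
1 →τ 4 →σ 3
2 →τ 1 →σ 4
3 →τ 2 →σ 1
4 →τ 3 →σ 2

σ∘τ = [3 4 1 2]


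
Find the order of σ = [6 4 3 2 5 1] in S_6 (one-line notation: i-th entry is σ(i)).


Cycle decomposition: (1 6) (2 4)
Cycle lengths: 2, 2
Order = lcm(2, 2) = 2

ord(σ) = 2


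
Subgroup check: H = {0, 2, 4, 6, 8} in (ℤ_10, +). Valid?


Subgroup test for H = {0, 2, 4, 6, 8} in (ℤ_10, +):
(1) 0 ∈ H? Yes
(2) Closure: for all a,b ∈ H, (a+b) mod 10 ∈ H? Yes
(3) Inverses: for all a ∈ H, -a mod 10 ∈ H? Yes

Yes, H is a subgroup of ℤ_10


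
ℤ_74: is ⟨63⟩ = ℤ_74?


g generates ℤ_n iff gcd(g, n) = 1
gcd(63, 74) = 1
Since gcd = 1, 63 is a generator.

Yes, 63 generates ℤ_74


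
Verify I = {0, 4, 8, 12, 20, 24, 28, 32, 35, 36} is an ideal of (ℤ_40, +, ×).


Check ideal conditions for I = {0, 4, 8, 12, 20, 24, 28, 32, 35, 36} in ℤ_40:
(1) I is an additive subgroup? No
(2) For r ∈ ℤ_40 and a ∈ I: r·a ∈ I? No  [counterexample: r=2, a=8, r·a mod 40 = 16 ∉ I]

No, I is not an ideal of ℤ_40


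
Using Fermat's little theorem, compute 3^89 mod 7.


Fermat's little theorem: if p is prime and gcd(a,p)=1, then a^(p-1) ≡ 1 (mod p)
p = 7 is prime, gcd(3,7) = 1
Reduce exponent: 89 mod 6 = 5
So 3^89 ≡ 3^5 (mod 7)
3^5 mod 7 = 5

3^89 ≡ 5 (mod 7)


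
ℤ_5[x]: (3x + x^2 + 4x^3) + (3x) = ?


Add coefficients mod 5:
x^0: 0 + 0 = 0 (mod 5)
x^1: 3 + 3 = 1 (mod 5)
x^2: 1 + 0 = 1 (mod 5)
x^3: 4 + 0 = 4 (mod 5)
Result: x + x^2 + 4x^3

f + g = x + x^2 + 4x^3


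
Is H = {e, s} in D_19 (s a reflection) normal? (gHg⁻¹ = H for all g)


H = {e, s} in D_19 (s a reflection)
r·s·r⁻¹ = sr⁻² ≠ s for n ≥ 3, so {e, s} is not closed under conjugation

No, not a normal subgroup


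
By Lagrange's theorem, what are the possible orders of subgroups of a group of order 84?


Lagrange's theorem: |H| divides |G|
|G| = 84
Divisors of 84: 1, 2, 3, 4, 6, 7, 12, 14, 21, 28, 42, 84

Possible subgroup orders: {1, 2, 3, 4, 6, 7, 12, 14, 21, 28, 42, 84}


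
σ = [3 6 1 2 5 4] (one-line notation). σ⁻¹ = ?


To find σ⁻¹, swap domain and range:
σ(1) = 3 → σ⁻¹(3) = 1
σ(2) = 6 → σ⁻¹(6) = 2
σ(3) = 1 → σ⁻¹(1) = 3
σ(4) = 2 → σ⁻¹(2) = 4
σ(5) = 5 → σ⁻¹(5) = 5
σ(6) = 4 → σ⁻¹(4) = 6

σ⁻¹ = [3 4 1 6 5 2]


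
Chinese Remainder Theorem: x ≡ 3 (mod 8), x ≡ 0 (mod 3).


m₁ = 8, m₂ = 3, gcd = 1, so CRT applies. M = m₁·m₂ = 24
Let M₁ = M/m₁ = 3, M₂ = M/m₂ = 8
Find y₁ ≡ M₁⁻¹ (mod m₁): 3⁻¹ ≡ 3 (mod 8)
Find y₂ ≡ M₂⁻¹ (mod m₂): 8⁻¹ ≡ 2 (mod 3)
x = a₁·M₁·y₁ + a₂·M₂·y₂ = 3·3·3 + 0·8·2 = 27
Reduce mod 24: x ≡ 3
Check: 3 mod 8 = 3 ✓, 3 mod 3 = 0 ✓

x ≡ 3 (mod 24)


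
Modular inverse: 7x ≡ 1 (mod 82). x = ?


Use the extended Euclidean algorithm to write 1 = 7·s + 82·t; then s mod 82 is the inverse.
Euclidean algorithm:
  7 = 0·82 + 7
  82 = 11·7 + 5
  7 = 1·5 + 2
  5 = 2·2 + 1
  2 = 2·1 + 0
gcd(7,82) = 1
Back-substitution gives: 7·(-35) + 82·(3) = 1
So 7⁻¹ ≡ -35 ≡ 47 (mod 82)
Check: 7 × 47 = 329 ≡ 1 (mod 82) ✓

7⁻¹ ≡ 47 (mod 82)


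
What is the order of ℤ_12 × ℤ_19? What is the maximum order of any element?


|ℤ_12 × ℤ_19| = 12 × 19 = 228
Max element order = lcm(12,19) = 228
Cyclic? Yes (gcd=1)

|ℤ_12×ℤ_19| = 228, max element order = 228


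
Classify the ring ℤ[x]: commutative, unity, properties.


Polynomial ring over ℤ (an integral domain) is a commutative integral domain with unity 1
Commutative: Yes
Integral domain: Yes
Has unity: Yes

ℤ[x]: Commutative=Yes, Unity=Yes


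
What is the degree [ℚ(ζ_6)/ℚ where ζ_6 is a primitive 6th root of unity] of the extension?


[ℚ(ζ_n):ℚ] = deg Φ_n(x) = φ(n). Here φ(6) = 2

[ℚ(ζ_6)/ℚ where ζ_6 is a primitive 6th root of unity] = 2


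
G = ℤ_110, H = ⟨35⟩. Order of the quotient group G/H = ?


|⟨35⟩| = n / gcd(35, 110) = 110 / 5 = 22
H is normal (ℤ_110 is abelian).
|G/H| = |G| / |H| = 110 / 22 = 5

|G/H| = 5


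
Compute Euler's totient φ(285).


Factor n: 285 = 3 × 5 × 19
φ(n) = n · ∏(1 - 1/p) over distinct primes p | n
φ(285) = 285 · (1 - 1/3) · (1 - 1/5) · (1 - 1/19) = 144

φ(285) = 144


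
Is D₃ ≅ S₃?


Comparing D₃ and S₃:
Both are the unique non-abelian group of order 6

Yes, D₃ ≅ S₃


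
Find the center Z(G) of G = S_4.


Z(G) = {g ∈ G | gx = xg for all x ∈ G}
S_n is non-abelian for n ≥ 3; Z(S_4) is trivial

Z(S_4) = {e}


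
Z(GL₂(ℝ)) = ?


Z(G) = {g ∈ G | gx = xg for all x ∈ G}
Only scalar multiples of the identity commute with all invertible matrices

Z(GL₂(ℝ)) = {aI : a ∈ ℝ, a ≠ 0}


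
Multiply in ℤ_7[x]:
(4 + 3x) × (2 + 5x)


Expand and collect like terms; reduce coefficients mod 7:
x^0: 4·2 = 8 ≡ 1 (mod 7)
x^1: 4·5 + 3·2 = 26 ≡ 5 (mod 7)
x^2: 3·5 = 15 ≡ 1 (mod 7)
Result: 1 + 5x + x^2

f · g = 1 + 5x + x^2


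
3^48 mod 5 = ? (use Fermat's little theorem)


Fermat's little theorem: if p is prime and gcd(a,p)=1, then a^(p-1) ≡ 1 (mod p)
p = 5 is prime, gcd(3,5) = 1
Reduce exponent: 48 mod 4 = 0
So 3^48 ≡ 3^0 (mod 5)
3^0 = 1

3^48 ≡ 1 (mod 5)


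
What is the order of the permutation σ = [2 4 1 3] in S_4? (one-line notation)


Cycle decomposition: (1 2 4 3)
Cycle lengths: 4
Order = lcm(4) = 4

ord(σ) = 4


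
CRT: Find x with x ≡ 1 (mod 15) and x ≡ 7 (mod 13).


m₁ = 15, m₂ = 13, gcd = 1, so CRT applies. M = m₁·m₂ = 195
Let M₁ = M/m₁ = 13, M₂ = M/m₂ = 15
Find y₁ ≡ M₁⁻¹ (mod m₁): 13⁻¹ ≡ 7 (mod 15)
Find y₂ ≡ M₂⁻¹ (mod m₂): 15⁻¹ ≡ 7 (mod 13)
x = a₁·M₁·y₁ + a₂·M₂·y₂ = 1·13·7 + 7·15·7 = 826
Reduce mod 195: x ≡ 46
Check: 46 mod 15 = 1 ✓, 46 mod 13 = 7 ✓

x ≡ 46 (mod 195)


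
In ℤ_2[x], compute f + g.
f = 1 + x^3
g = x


Add coefficients mod 2:
x^0: 1 + 0 = 1 (mod 2)
x^1: 0 + 1 = 1 (mod 2)
x^2: 0 + 0 = 0 (mod 2)
x^3: 1 + 0 = 1 (mod 2)
Result: 1 + x + x^3

f + g = 1 + x + x^3


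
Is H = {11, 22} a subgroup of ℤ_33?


Subgroup test for H = {11, 22} in (ℤ_33, +):
(1) 0 ∈ H? No
(2) Closure: for all a,b ∈ H, (a+b) mod 33 ∈ H? No  [counterexample: 11 + 22 = 0 ∉ H]
(3) Inverses: for all a ∈ H, -a mod 33 ∈ H? Yes

No, H is not a subgroup of ℤ_33


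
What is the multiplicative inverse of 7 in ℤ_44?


Use the extended Euclidean algorithm to write 1 = 7·s + 44·t; then s mod 44 is the inverse.
Euclidean algorithm:
  7 = 0·44 + 7
  44 = 6·7 + 2
  7 = 3·2 + 1
  2 = 2·1 + 0
gcd(7,44) = 1
Back-substitution gives: 7·(19) + 44·(-3) = 1
So 7⁻¹ ≡ 19 ≡ 19 (mod 44)
Check: 7 × 19 = 133 ≡ 1 (mod 44) ✓

7⁻¹ ≡ 19 (mod 44)


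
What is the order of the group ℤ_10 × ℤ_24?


|A × B| = |A| · |B|
|ℤ_10 × ℤ_24| = 10 × 24 = 240

|ℤ_10 × ℤ_24| = 240


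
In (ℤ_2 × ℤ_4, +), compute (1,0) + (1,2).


Operation: componentwise addition mod (2, 4)
(1,0) + (1,2) = ((a₁+b₁) mod 2, (a₂+b₂) mod 4) with a = (1,0), b = (1,2)

(1,0) + (1,2) = (0,2)


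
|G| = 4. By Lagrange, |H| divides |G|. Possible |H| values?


Lagrange's theorem: |H| divides |G|
|G| = 4
Divisors of 4: 1, 2, 4

Possible subgroup orders: {1, 2, 4}


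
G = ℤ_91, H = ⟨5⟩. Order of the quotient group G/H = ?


|⟨5⟩| = n / gcd(5, 91) = 91 / 1 = 91
H is normal (ℤ_91 is abelian).
|G/H| = |G| / |H| = 91 / 91 = 1

|G/H| = 1


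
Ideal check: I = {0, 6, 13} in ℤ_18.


Check ideal conditions for I = {0, 6, 13} in ℤ_18:
(1) I is an additive subgroup? No
(2) For r ∈ ℤ_18 and a ∈ I: r·a ∈ I? No  [counterexample: r=2, a=6, r·a mod 18 = 12 ∉ I]

No, I is not an ideal of ℤ_18


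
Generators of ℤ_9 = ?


g generates ℤ_n iff gcd(g,n) = 1
Checking each g ∈ {1,...,8}:
gcd(1,9) = 1
gcd(2,9) = 1
gcd(3,9) = 3
gcd(4,9) = 1
gcd(5,9) = 1
gcd(6,9) = 3
gcd(7,9) = 1
gcd(8,9) = 1
Generators: {1, 2, 4, 5, 7, 8}
Number of generators = φ(9) = 6

Generators of ℤ_9 = {1, 2, 4, 5, 7, 8}


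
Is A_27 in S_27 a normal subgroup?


H = A_27 in S_27
A_27 has index 2 in S_27, and every subgroup of index 2 is normal

Yes, normal subgroup


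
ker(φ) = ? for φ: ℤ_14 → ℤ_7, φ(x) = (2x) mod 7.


Kernel = preimage of identity
ker(φ) = {x ∈ ℤ_14 : 2x ≡ 0 (mod 7)}. Since 7 | 14, φ is well-defined. The kernel is the cyclic subgroup ⟨7⟩ of ℤ_14 (order 2), i.e. {0, 7}

ker(φ) = {0, 7}


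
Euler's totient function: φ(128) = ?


Factor n: 128 = 2^7
φ(n) = n · ∏(1 - 1/p) over distinct primes p | n
φ(128) = 128 · (1 - 1/2) = 64

φ(128) = 64


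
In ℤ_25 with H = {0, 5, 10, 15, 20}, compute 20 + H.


20 + H = {20 + h (mod 25) : h ∈ H}
20+0=20, 20+5=0, 20+10=5, 20+15=10, 20+20=15
20 + H = {0, 5, 10, 15, 20} = 0 + H

20 + H = {0, 5, 10, 15, 20}


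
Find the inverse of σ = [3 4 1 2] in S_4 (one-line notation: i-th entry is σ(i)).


To find σ⁻¹, swap domain and range:
σ(1) = 3 → σ⁻¹(3) = 1
σ(2) = 4 → σ⁻¹(4) = 2
σ(3) = 1 → σ⁻¹(1) = 3
σ(4) = 2 → σ⁻¹(2) = 4

σ⁻¹ = [3 4 1 2]


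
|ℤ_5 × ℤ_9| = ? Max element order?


|ℤ_5 × ℤ_9| = 5 × 9 = 45
Max element order = lcm(5,9) = 45
Cyclic? Yes (gcd=1)

|ℤ_5×ℤ_9| = 45, max element order = 45


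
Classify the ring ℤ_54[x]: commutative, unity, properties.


ℤ_54 has zero divisors (2·27 ≡ 0), and these lift to constant zero divisors in ℤ_54[x]; so not an integral domain
Commutative: Yes
Integral domain: No
Has unity: Yes

ℤ_54[x]: Commutative=Yes, Unity=Yes


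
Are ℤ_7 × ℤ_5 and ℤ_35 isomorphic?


Comparing ℤ_7 × ℤ_5 and ℤ_35:
gcd(7,5) = 1, so ℤ_7 × ℤ_5 ≅ ℤ_35 (CRT)

Yes, ℤ_7 × ℤ_5 ≅ ℤ_35


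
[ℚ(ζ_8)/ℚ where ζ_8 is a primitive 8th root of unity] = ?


[ℚ(ζ_n):ℚ] = deg Φ_n(x) = φ(n). Here φ(8) = 4

[ℚ(ζ_8)/ℚ where ζ_8 is a primitive 8th root of unity] = 4
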